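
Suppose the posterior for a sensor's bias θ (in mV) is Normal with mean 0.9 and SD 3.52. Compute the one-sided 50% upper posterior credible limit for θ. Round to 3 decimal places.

Need U with P(θ ≤ U) = 0.50: U = 0.9 + z_{0.5}·3.52.
z = 0.000; U = 0.9 + 0.000 × 3.52 = 0.900.

0.900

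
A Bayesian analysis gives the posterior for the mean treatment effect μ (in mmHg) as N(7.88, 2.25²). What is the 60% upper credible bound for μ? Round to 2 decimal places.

Need U with P(μ ≤ U) = 0.60: U = 7.88 + z_{0.4}·2.25.
z = 0.253; U = 7.88 + 0.253 × 2.25 = 8.45.

8.45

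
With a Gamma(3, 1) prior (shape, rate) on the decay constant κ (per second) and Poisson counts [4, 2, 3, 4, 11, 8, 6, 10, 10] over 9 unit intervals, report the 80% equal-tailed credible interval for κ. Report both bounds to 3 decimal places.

[5.123, 7.120]

Posterior: Gamma(3+58, 1+9) = Gamma(61, 10) (shape, rate).
Equal-tailed 80% interval: Gamma(61, 10) quantiles at 0.1 and 0.9.
Posterior mean ≈ 6.100, SD ≈ 0.781; a Normal approximation gives roughly [5.099, 7.101].
Exact: lower = 5.123; upper = 7.120.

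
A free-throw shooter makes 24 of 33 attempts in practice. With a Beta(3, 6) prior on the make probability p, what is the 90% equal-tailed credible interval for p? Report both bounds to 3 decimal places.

Posterior: Beta(3+24, 6+9) = Beta(27, 15).
Equal-tailed 90% interval: the 0.05 and 0.95 quantiles of Beta(27, 15).
Posterior mean ≈ 0.643, SD ≈ 0.073; a Normal approximation gives roughly [0.523, 0.763].
Exact: F⁻¹(0.05) = 0.519; F⁻¹(0.95) = 0.759.

[0.519, 0.759]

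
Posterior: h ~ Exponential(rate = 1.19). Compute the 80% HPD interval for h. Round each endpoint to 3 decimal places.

[0.000, 1.352]

The exponential density is strictly decreasing on [0, ∞), so the HPD interval is anchored at 0: [0, q] with P(h ≤ q) = 0.80.
q = −ln(1 − 0.80) / 1.19 = 1.6094 / 1.19 = 1.352.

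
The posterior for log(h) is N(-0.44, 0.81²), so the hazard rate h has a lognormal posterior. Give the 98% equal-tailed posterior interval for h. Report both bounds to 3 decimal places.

[0.098, 4.239]

On the log scale the 98% interval is -0.44 ± 2.326 × 0.81 = [-2.3243, 1.4443].
Exponentiate: [e^-2.3243, e^1.4443] = [0.098, 4.239].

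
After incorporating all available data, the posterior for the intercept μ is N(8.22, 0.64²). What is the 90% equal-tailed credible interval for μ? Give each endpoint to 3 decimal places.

[7.167, 9.273]

The posterior is symmetric, so the 90% equal-tailed interval is μ = 8.22 ± z·0.64 with z = 1.645.
Half-width: 1.645 × 0.64 = 1.053.
8.22 − 1.053 = 7.167; 8.22 + 1.053 = 9.273.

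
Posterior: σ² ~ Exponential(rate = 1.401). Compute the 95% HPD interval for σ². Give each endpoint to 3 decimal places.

[0.000, 2.138]

The exponential density is strictly decreasing on [0, ∞), so the HPD interval is anchored at 0: [0, q] with P(σ² ≤ q) = 0.95.
q = −ln(1 − 0.95) / 1.401 = 2.9957 / 1.401 = 2.138.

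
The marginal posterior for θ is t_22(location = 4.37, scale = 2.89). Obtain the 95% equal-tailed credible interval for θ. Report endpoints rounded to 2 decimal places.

[-1.62, 10.36]

The t_22 distribution is symmetric; the 95% interval is 4.37 ± t·2.89 with t_{0.975,22} = 2.074.
Half-width: 2.074 × 2.89 = 5.99.
4.37 − 5.99 = -1.62; 4.37 + 5.99 = 10.36.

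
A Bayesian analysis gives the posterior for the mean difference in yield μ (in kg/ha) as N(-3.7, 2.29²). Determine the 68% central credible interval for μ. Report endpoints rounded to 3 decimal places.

[-5.977, -1.423]

The posterior is symmetric, so the 68% equal-tailed interval is μ = -3.7 ± z·2.29 with z = 0.994.
Half-width: 0.994 × 2.29 = 2.277.
-3.7 − 2.277 = -5.977; -3.7 + 2.277 = -1.423.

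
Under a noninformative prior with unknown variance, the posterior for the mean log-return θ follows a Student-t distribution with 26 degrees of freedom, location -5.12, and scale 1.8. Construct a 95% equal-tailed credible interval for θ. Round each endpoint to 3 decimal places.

[-8.820, -1.420]

The t_26 distribution is symmetric; the 95% interval is -5.12 ± t·1.8 with t_{0.975,26} = 2.056.
Half-width: 2.056 × 1.8 = 3.700.
-5.12 − 3.700 = -8.820; -5.12 + 3.700 = -1.420.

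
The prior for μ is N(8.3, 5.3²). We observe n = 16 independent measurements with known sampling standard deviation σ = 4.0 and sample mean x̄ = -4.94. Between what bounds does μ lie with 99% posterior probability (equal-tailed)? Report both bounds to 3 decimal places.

[-7.016, -1.954]

Posterior precision = 1/5.3² + 16/4.0² = 0.0356 + 1.0000 = 1.0356, so posterior SD = 0.9827.
Posterior mean = (8.3/5.3² + 16·-4.94/4.0²) / 1.0356 = -4.4849.
Interval: -4.4849 ± 2.576 × 0.9827 → [-7.016, -1.954].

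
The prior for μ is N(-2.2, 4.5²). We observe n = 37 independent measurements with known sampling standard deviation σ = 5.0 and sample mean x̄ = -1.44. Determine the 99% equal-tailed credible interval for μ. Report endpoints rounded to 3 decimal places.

Posterior precision = 1/4.5² + 37/5.0² = 0.0494 + 1.4800 = 1.5294, so posterior SD = 0.8086.
Posterior mean = (-2.2/4.5² + 37·-1.44/5.0²) / 1.5294 = -1.4645.
Interval: -1.4645 ± 2.576 × 0.8086 → [-3.547, 0.618].

[-3.547, 0.618]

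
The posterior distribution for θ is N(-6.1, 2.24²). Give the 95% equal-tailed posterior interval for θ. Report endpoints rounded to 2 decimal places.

The posterior is symmetric, so the 95% equal-tailed interval is θ = -6.1 ± z·2.24 with z = 1.960.
Half-width: 1.960 × 2.24 = 4.39.
-6.1 − 4.39 = -10.49; -6.1 + 4.39 = -1.71.

[-10.49, -1.71]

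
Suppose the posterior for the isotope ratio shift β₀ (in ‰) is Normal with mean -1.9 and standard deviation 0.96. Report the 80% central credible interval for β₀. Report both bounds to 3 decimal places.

[-3.130, -0.670]

The posterior is symmetric, so the 80% equal-tailed interval is β₀ = -1.9 ± z·0.96 with z = 1.282.
Half-width: 1.282 × 0.96 = 1.230.
-1.9 − 1.230 = -3.130; -1.9 + 1.230 = -0.670.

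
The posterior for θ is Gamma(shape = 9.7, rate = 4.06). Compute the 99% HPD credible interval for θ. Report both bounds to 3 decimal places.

The posterior is unimodal and skewed, so the HPD interval has equal density at both endpoints and is the shortest 99% interval.
Solving f(0.763) = f(4.623) with F(4.623) − F(0.763) = 0.99 gives [0.763, 4.623].
For comparison, the equal-tailed interval is [0.872, 4.821]; the HPD is narrower and shifted toward the mode.

[0.763, 4.623]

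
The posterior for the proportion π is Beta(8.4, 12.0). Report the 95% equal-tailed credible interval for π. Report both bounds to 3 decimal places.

Posterior: Beta(8.4, 12.0).
Equal-tailed 95% interval: the 0.025 and 0.975 quantiles of Beta(8.4, 12.0).
Posterior mean ≈ 0.412, SD ≈ 0.106; a Normal approximation gives roughly [0.203, 0.620].
Exact: F⁻¹(0.025) = 0.214; F⁻¹(0.975) = 0.626.

[0.214, 0.626]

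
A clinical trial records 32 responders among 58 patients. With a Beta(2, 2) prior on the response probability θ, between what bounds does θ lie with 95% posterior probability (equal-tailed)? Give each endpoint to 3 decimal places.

[0.424, 0.669]

Posterior: Beta(2+32, 2+26) = Beta(34, 28).
Equal-tailed 95% interval: the 0.025 and 0.975 quantiles of Beta(34, 28).
Posterior mean ≈ 0.548, SD ≈ 0.063; a Normal approximation gives roughly [0.426, 0.671].
Exact: F⁻¹(0.025) = 0.424; F⁻¹(0.975) = 0.669.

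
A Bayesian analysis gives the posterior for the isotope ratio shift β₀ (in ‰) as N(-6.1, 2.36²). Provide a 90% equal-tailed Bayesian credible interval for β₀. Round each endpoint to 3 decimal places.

The posterior is symmetric, so the 90% equal-tailed interval is β₀ = -6.1 ± z·2.36 with z = 1.645.
Half-width: 1.645 × 2.36 = 3.882.
-6.1 − 3.882 = -9.982; -6.1 + 3.882 = -2.218.

[-9.982, -2.218]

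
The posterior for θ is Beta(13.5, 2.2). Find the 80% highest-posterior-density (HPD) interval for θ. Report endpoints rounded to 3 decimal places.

[0.783, 0.979]

The posterior is unimodal and skewed, so the HPD interval has equal density at both endpoints and is the shortest 80% interval.
Solving f(0.783) = f(0.979) with F(0.979) − F(0.783) = 0.80 gives [0.783, 0.979].
For comparison, the equal-tailed interval is [0.743, 0.956]; the HPD is narrower and shifted toward the mode.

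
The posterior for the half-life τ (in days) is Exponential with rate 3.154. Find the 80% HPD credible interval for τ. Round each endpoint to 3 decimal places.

[0.000, 0.510]

The exponential density is strictly decreasing on [0, ∞), so the HPD interval is anchored at 0: [0, q] with P(τ ≤ q) = 0.80.
q = −ln(1 − 0.80) / 3.154 = 1.6094 / 3.154 = 0.510.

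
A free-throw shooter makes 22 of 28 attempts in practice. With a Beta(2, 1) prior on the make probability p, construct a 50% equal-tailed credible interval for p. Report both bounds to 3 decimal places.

Posterior: Beta(2+22, 1+6) = Beta(24, 7).
Equal-tailed 50% interval: the 0.25 and 0.75 quantiles of Beta(24, 7).
Posterior mean ≈ 0.774, SD ≈ 0.074; a Normal approximation gives roughly [0.724, 0.824].
Exact: F⁻¹(0.25) = 0.727; F⁻¹(0.75) = 0.828.

[0.727, 0.828]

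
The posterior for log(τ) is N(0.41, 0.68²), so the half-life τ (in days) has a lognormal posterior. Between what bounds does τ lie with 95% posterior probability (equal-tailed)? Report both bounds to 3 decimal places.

[0.397, 5.713]

On the log scale the 95% interval is 0.41 ± 1.960 × 0.68 = [-0.9228, 1.7428].
Exponentiate: [e^-0.9228, e^1.7428] = [0.397, 5.713].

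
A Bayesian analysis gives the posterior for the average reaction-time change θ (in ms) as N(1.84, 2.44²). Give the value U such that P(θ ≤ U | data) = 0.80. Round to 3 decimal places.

3.894

Need U with P(θ ≤ U) = 0.80: U = 1.84 + z_{0.2}·2.44.
z = 0.842; U = 1.84 + 0.842 × 2.44 = 3.894.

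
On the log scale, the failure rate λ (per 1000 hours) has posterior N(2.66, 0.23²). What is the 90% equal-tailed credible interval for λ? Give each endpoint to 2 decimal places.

[9.79, 20.87]

On the log scale the 90% interval is 2.66 ± 1.645 × 0.23 = [2.2817, 3.0383].
Exponentiate: [e^2.2817, e^3.0383] = [9.79, 20.87].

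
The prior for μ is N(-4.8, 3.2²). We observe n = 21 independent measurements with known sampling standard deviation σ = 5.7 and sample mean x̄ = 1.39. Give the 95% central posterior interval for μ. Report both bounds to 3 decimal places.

Posterior precision = 1/3.2² + 21/5.7² = 0.0977 + 0.6464 = 0.7440, so posterior SD = 1.1593.
Posterior mean = (-4.8/3.2² + 21·1.39/5.7²) / 0.7440 = 0.5775.
Interval: 0.5775 ± 1.960 × 1.1593 → [-1.695, 2.850].

[-1.695, 2.850]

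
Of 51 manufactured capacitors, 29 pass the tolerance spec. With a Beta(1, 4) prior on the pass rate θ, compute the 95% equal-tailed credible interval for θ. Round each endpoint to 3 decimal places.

[0.406, 0.663]

Posterior: Beta(1+29, 4+22) = Beta(30, 26).
Equal-tailed 95% interval: the 0.025 and 0.975 quantiles of Beta(30, 26).
Posterior mean ≈ 0.536, SD ≈ 0.066; a Normal approximation gives roughly [0.406, 0.665].
Exact: F⁻¹(0.025) = 0.406; F⁻¹(0.975) = 0.663.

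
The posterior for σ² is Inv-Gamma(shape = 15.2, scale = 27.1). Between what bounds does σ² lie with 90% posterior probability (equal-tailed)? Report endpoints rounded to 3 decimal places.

[1.225, 2.882]

Inverse-Gamma(15.2, 27.1) quantiles: F⁻¹(0.05) and F⁻¹(0.95).
Equivalently, 1/σ² ~ Gamma(15.2, rate = 27.1); invert its 0.95 and 0.05 quantiles.
Posterior mean ≈ 1.908, SD ≈ 0.525; a Normal approximation gives roughly [1.044, 2.772].
Exact: lower = 1.225; upper = 2.882.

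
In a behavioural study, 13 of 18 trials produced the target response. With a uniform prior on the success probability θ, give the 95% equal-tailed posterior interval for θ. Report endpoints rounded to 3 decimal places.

Posterior: Beta(1+13, 1+5) = Beta(14, 6).
Equal-tailed 95% interval: the 0.025 and 0.975 quantiles of Beta(14, 6).
Posterior mean ≈ 0.700, SD ≈ 0.100; a Normal approximation gives roughly [0.504, 0.896].
Exact: F⁻¹(0.025) = 0.488; F⁻¹(0.975) = 0.874.

[0.488, 0.874]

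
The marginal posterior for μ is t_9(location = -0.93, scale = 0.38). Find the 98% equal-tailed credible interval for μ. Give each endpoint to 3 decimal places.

[-2.002, 0.142]

The t_9 distribution is symmetric; the 98% interval is -0.93 ± t·0.38 with t_{0.99,9} = 2.821.
Half-width: 2.821 × 0.38 = 1.072.
-0.93 − 1.072 = -2.002; -0.93 + 1.072 = 0.142.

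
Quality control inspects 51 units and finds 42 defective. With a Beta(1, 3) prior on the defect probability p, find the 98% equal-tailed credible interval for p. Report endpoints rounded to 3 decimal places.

Posterior: Beta(1+42, 3+9) = Beta(43, 12).
Equal-tailed 98% interval: the 0.01 and 0.99 quantiles of Beta(43, 12).
Posterior mean ≈ 0.782, SD ≈ 0.055; a Normal approximation gives roughly [0.653, 0.910].
Exact: F⁻¹(0.01) = 0.640; F⁻¹(0.99) = 0.894.

[0.640, 0.894]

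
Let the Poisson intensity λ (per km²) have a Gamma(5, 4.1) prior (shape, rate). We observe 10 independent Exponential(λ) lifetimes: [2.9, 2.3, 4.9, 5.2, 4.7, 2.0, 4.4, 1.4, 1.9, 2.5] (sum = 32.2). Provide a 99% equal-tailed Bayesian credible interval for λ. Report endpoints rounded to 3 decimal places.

[0.190, 0.739]

Posterior: Gamma(5+10, 4.1+32.2) = Gamma(15, 36.3) (shape, rate).
Equal-tailed 99% interval: Gamma(15, 36.3) quantiles at 0.005 and 0.995.
Posterior mean ≈ 0.413, SD ≈ 0.107; a Normal approximation gives roughly [0.138, 0.688].
Exact: lower = 0.190; upper = 0.739.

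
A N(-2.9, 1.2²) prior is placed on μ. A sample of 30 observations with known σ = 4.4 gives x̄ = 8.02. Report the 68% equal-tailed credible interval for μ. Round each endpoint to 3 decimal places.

Posterior precision = 1/1.2² + 30/4.4² = 0.6944 + 1.5496 = 2.2440, so posterior SD = 0.6676.
Posterior mean = (-2.9/1.2² + 30·8.02/4.4²) / 2.2440 = 4.6407.
Interval: 4.6407 ± 0.994 × 0.6676 → [3.977, 5.305].

[3.977, 5.305]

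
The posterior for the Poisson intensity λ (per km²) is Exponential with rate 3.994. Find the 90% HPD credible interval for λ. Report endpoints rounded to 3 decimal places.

[0.000, 0.577]

The exponential density is strictly decreasing on [0, ∞), so the HPD interval is anchored at 0: [0, q] with P(λ ≤ q) = 0.90.
q = −ln(1 − 0.90) / 3.994 = 2.3026 / 3.994 = 0.577.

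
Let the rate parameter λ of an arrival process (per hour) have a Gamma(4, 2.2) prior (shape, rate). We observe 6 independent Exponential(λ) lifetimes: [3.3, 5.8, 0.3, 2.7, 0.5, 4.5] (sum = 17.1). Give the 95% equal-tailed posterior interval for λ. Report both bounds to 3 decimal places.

Posterior: Gamma(4+6, 2.2+17.1) = Gamma(10, 19.3) (shape, rate).
Equal-tailed 95% interval: Gamma(10, 19.3) quantiles at 0.025 and 0.975.
Posterior mean ≈ 0.518, SD ≈ 0.164; a Normal approximation gives roughly [0.197, 0.839].
Exact: lower = 0.248; upper = 0.885.

[0.248, 0.885]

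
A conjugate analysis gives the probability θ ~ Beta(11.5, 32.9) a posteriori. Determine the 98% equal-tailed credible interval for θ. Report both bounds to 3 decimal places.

[0.126, 0.424]

Posterior: Beta(11.5, 32.9).
Equal-tailed 98% interval: the 0.01 and 0.99 quantiles of Beta(11.5, 32.9).
Posterior mean ≈ 0.259, SD ≈ 0.065; a Normal approximation gives roughly [0.108, 0.410].
Exact: F⁻¹(0.01) = 0.126; F⁻¹(0.99) = 0.424.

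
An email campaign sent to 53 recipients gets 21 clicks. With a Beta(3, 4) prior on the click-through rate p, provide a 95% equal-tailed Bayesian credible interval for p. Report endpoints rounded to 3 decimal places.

Posterior: Beta(3+21, 4+32) = Beta(24, 36).
Equal-tailed 95% interval: the 0.025 and 0.975 quantiles of Beta(24, 36).
Posterior mean ≈ 0.400, SD ≈ 0.063; a Normal approximation gives roughly [0.277, 0.523].
Exact: F⁻¹(0.025) = 0.281; F⁻¹(0.975) = 0.526.

[0.281, 0.526]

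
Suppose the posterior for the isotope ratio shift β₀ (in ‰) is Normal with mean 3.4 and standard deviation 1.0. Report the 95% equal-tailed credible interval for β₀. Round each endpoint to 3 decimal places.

The posterior is symmetric, so the 95% equal-tailed interval is β₀ = 3.4 ± z·1.0 with z = 1.960.
Half-width: 1.960 × 1.0 = 1.960.
3.4 − 1.960 = 1.440; 3.4 + 1.960 = 5.360.

[1.440, 5.360]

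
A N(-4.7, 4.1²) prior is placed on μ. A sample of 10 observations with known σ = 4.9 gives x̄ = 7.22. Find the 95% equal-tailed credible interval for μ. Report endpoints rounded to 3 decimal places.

Posterior precision = 1/4.1² + 10/4.9² = 0.0595 + 0.4165 = 0.4760, so posterior SD = 1.4495.
Posterior mean = (-4.7/4.1² + 10·7.22/4.9²) / 0.4760 = 5.7302.
Interval: 5.7302 ± 1.960 × 1.4495 → [2.889, 8.571].

[2.889, 8.571]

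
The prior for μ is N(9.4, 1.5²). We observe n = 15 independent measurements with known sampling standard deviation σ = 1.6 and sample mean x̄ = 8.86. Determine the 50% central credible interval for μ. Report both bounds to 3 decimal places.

Posterior precision = 1/1.5² + 15/1.6² = 0.4444 + 5.8594 = 6.3038, so posterior SD = 0.3983.
Posterior mean = (9.4/1.5² + 15·8.86/1.6²) / 6.3038 = 8.8981.
Interval: 8.8981 ± 0.674 × 0.3983 → [8.629, 9.167].

[8.629, 9.167]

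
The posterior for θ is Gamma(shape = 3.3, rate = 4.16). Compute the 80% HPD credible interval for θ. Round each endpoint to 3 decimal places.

[0.199, 1.187]

The posterior is unimodal and skewed, so the HPD interval has equal density at both endpoints and is the shortest 80% interval.
Solving f(0.199) = f(1.187) with F(1.187) − F(0.199) = 0.80 gives [0.199, 1.187].
For comparison, the equal-tailed interval is [0.310, 1.379]; the HPD is narrower and shifted toward the mode.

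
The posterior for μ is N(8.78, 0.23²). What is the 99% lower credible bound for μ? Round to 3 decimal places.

8.245

Need L with P(μ ≥ L) = 0.99: L = 8.78 − z_{0.01}·0.23.
z = 2.326; L = 8.78 − 2.326 × 0.23 = 8.245.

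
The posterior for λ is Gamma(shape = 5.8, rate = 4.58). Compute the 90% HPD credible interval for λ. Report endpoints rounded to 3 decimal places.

The posterior is unimodal and skewed, so the HPD interval has equal density at both endpoints and is the shortest 90% interval.
Solving f(0.437) = f(2.064) with F(2.064) − F(0.437) = 0.90 gives [0.437, 2.064].
For comparison, the equal-tailed interval is [0.542, 2.237]; the HPD is narrower and shifted toward the mode.

[0.437, 2.064]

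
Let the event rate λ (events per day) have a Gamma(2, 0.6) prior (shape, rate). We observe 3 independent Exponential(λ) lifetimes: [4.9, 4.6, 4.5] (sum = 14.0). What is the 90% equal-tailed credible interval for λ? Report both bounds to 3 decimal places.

Posterior: Gamma(2+3, 0.6+14.0) = Gamma(5, 14.6) (shape, rate).
Equal-tailed 90% interval: Gamma(5, 14.6) quantiles at 0.05 and 0.95.
Posterior mean ≈ 0.342, SD ≈ 0.153; a Normal approximation gives roughly [0.091, 0.594].
Exact: lower = 0.135; upper = 0.627.

[0.135, 0.627]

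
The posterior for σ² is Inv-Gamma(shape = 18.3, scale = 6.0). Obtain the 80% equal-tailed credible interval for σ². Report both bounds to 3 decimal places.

[0.251, 0.459]

Inverse-Gamma(18.3, 6.0) quantiles: F⁻¹(0.1) and F⁻¹(0.9).
Equivalently, 1/σ² ~ Gamma(18.3, rate = 6.0); invert its 0.9 and 0.1 quantiles.
Posterior mean ≈ 0.347, SD ≈ 0.086; a Normal approximation gives roughly [0.237, 0.457].
Exact: lower = 0.251; upper = 0.459.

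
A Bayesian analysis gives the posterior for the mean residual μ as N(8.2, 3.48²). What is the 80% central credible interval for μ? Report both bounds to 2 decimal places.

[3.74, 12.66]

The posterior is symmetric, so the 80% equal-tailed interval is μ = 8.2 ± z·3.48 with z = 1.282.
Half-width: 1.282 × 3.48 = 4.46.
8.2 − 4.46 = 3.74; 8.2 + 4.46 = 12.66.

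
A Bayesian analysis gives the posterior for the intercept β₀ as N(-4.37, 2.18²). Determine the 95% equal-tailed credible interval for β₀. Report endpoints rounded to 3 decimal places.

[-8.643, -0.097]

The posterior is symmetric, so the 95% equal-tailed interval is β₀ = -4.37 ± z·2.18 with z = 1.960.
Half-width: 1.960 × 2.18 = 4.273.
-4.37 − 4.273 = -8.643; -4.37 + 4.273 = -0.097.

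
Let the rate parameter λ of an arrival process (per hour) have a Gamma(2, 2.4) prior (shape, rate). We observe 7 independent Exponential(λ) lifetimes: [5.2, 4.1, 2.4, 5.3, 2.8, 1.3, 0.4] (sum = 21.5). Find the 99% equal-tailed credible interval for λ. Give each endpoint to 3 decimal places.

[0.131, 0.777]

Posterior: Gamma(2+7, 2.4+21.5) = Gamma(9, 23.9) (shape, rate).
Equal-tailed 99% interval: Gamma(9, 23.9) quantiles at 0.005 and 0.995.
Posterior mean ≈ 0.377, SD ≈ 0.126; a Normal approximation gives roughly [0.053, 0.700].
Exact: lower = 0.131; upper = 0.777.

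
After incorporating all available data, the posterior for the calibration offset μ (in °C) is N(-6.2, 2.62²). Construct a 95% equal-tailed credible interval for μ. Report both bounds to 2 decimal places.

[-11.34, -1.06]

The posterior is symmetric, so the 95% equal-tailed interval is μ = -6.2 ± z·2.62 with z = 1.960.
Half-width: 1.960 × 2.62 = 5.14.
-6.2 − 5.14 = -11.34; -6.2 + 5.14 = -1.06.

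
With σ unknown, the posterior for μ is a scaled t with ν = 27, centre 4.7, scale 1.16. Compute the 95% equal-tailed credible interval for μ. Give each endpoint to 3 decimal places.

The t_27 distribution is symmetric; the 95% interval is 4.7 ± t·1.16 with t_{0.975,27} = 2.052.
Half-width: 2.052 × 1.16 = 2.380.
4.7 − 2.380 = 2.320; 4.7 + 2.380 = 7.080.

[2.320, 7.080]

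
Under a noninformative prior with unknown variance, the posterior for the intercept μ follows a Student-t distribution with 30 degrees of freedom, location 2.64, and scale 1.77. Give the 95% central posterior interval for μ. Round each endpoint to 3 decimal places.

The t_30 distribution is symmetric; the 95% interval is 2.64 ± t·1.77 with t_{0.975,30} = 2.042.
Half-width: 2.042 × 1.77 = 3.615.
2.64 − 3.615 = -0.975; 2.64 + 3.615 = 6.255.

[-0.975, 6.255]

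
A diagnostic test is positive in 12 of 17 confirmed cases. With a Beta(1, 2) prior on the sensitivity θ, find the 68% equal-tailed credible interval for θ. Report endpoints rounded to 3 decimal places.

[0.544, 0.756]

Posterior: Beta(1+12, 2+5) = Beta(13, 7).
Equal-tailed 68% interval: the 0.16 and 0.84 quantiles of Beta(13, 7).
Posterior mean ≈ 0.650, SD ≈ 0.104; a Normal approximation gives roughly [0.546, 0.754].
Exact: F⁻¹(0.16) = 0.544; F⁻¹(0.84) = 0.756.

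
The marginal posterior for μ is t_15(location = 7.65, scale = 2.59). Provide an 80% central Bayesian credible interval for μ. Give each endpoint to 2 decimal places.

The t_15 distribution is symmetric; the 80% interval is 7.65 ± t·2.59 with t_{0.9,15} = 1.341.
Half-width: 1.341 × 2.59 = 3.47.
7.65 − 3.47 = 4.18; 7.65 + 3.47 = 11.12.

[4.18, 11.12]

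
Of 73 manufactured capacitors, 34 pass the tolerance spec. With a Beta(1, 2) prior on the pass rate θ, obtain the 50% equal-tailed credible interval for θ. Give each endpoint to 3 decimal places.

[0.422, 0.499]

Posterior: Beta(1+34, 2+39) = Beta(35, 41).
Equal-tailed 50% interval: the 0.25 and 0.75 quantiles of Beta(35, 41).
Posterior mean ≈ 0.461, SD ≈ 0.057; a Normal approximation gives roughly [0.422, 0.499].
Exact: F⁻¹(0.25) = 0.422; F⁻¹(0.75) = 0.499.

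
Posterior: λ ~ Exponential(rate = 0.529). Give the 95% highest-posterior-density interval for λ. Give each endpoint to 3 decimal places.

[0.000, 5.663]

The exponential density is strictly decreasing on [0, ∞), so the HPD interval is anchored at 0: [0, q] with P(λ ≤ q) = 0.95.
q = −ln(1 − 0.95) / 0.529 = 2.9957 / 0.529 = 5.663.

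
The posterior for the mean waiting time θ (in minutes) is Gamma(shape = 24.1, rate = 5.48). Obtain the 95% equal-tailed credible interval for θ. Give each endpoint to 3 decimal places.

Posterior: Gamma(shape 24.1, rate 5.48).
Equal-tailed 95% interval: Gamma(24.1, 5.48) quantiles at 0.025 and 0.975.
Posterior mean ≈ 4.398, SD ≈ 0.896; a Normal approximation gives roughly [2.642, 6.154].
Exact: lower = 2.821; upper = 6.320.

[2.821, 6.320]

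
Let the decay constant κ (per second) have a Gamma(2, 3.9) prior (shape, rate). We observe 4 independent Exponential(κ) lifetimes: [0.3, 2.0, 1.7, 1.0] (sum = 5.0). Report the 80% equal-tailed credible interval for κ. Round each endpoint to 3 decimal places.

Posterior: Gamma(2+4, 3.9+5.0) = Gamma(6, 8.9) (shape, rate).
Equal-tailed 80% interval: Gamma(6, 8.9) quantiles at 0.1 and 0.9.
Posterior mean ≈ 0.674, SD ≈ 0.275; a Normal approximation gives roughly [0.321, 1.027].
Exact: lower = 0.354; upper = 1.042.

[0.354, 1.042]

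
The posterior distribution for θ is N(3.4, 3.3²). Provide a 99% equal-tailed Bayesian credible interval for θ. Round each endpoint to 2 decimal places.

The posterior is symmetric, so the 99% equal-tailed interval is θ = 3.4 ± z·3.3 with z = 2.576.
Half-width: 2.576 × 3.3 = 8.50.
3.4 − 8.50 = -5.10; 3.4 + 8.50 = 11.90.

[-5.10, 11.90]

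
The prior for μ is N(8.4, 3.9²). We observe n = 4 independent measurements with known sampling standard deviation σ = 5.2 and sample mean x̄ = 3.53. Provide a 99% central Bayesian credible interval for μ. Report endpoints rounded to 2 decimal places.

Posterior precision = 1/3.9² + 4/5.2² = 0.0657 + 0.1479 = 0.2137, so posterior SD = 2.1633.
Posterior mean = (8.4/3.9² + 4·3.53/5.2²) / 0.2137 = 5.0285.
Interval: 5.0285 ± 2.576 × 2.1633 → [-0.54, 10.60].

[-0.54, 10.60]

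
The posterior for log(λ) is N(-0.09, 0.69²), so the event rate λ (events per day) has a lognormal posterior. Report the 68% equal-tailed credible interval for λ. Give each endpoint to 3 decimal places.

[0.460, 1.815]

On the log scale the 68% interval is -0.09 ± 0.994 × 0.69 = [-0.7762, 0.5962].
Exponentiate: [e^-0.7762, e^0.5962] = [0.460, 1.815].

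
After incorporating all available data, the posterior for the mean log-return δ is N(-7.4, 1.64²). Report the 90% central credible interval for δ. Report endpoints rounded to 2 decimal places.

The posterior is symmetric, so the 90% equal-tailed interval is δ = -7.4 ± z·1.64 with z = 1.645.
Half-width: 1.645 × 1.64 = 2.70.
-7.4 − 2.70 = -10.10; -7.4 + 2.70 = -4.70.

[-10.10, -4.70]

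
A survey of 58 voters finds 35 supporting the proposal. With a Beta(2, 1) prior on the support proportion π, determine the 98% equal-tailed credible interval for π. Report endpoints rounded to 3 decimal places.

[0.459, 0.744]

Posterior: Beta(2+35, 1+23) = Beta(37, 24).
Equal-tailed 98% interval: the 0.01 and 0.99 quantiles of Beta(37, 24).
Posterior mean ≈ 0.607, SD ≈ 0.062; a Normal approximation gives roughly [0.462, 0.751].
Exact: F⁻¹(0.01) = 0.459; F⁻¹(0.99) = 0.744.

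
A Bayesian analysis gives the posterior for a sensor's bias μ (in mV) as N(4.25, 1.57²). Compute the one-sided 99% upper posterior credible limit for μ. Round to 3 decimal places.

7.902

Need U with P(μ ≤ U) = 0.99: U = 4.25 + z_{0.01}·1.57.
z = 2.326; U = 4.25 + 2.326 × 1.57 = 7.902.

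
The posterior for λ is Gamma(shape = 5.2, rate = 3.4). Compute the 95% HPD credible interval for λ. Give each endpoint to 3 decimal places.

The posterior is unimodal and skewed, so the HPD interval has equal density at both endpoints and is the shortest 95% interval.
Solving f(0.386) = f(2.859) with F(2.859) − F(0.386) = 0.95 gives [0.386, 2.859].
For comparison, the equal-tailed interval is [0.511, 3.097]; the HPD is narrower and shifted toward the mode.

[0.386, 2.859]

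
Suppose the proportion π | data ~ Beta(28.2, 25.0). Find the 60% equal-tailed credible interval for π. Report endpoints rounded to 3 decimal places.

[0.473, 0.588]

Posterior: Beta(28.2, 25.0).
Equal-tailed 60% interval: the 0.2 and 0.8 quantiles of Beta(28.2, 25.0).
Posterior mean ≈ 0.530, SD ≈ 0.068; a Normal approximation gives roughly [0.473, 0.587].
Exact: F⁻¹(0.2) = 0.473; F⁻¹(0.8) = 0.588.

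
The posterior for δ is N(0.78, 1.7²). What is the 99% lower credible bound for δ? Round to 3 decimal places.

-3.175

Need L with P(δ ≥ L) = 0.99: L = 0.78 − z_{0.01}·1.7.
z = 2.326; L = 0.78 − 2.326 × 1.7 = -3.175.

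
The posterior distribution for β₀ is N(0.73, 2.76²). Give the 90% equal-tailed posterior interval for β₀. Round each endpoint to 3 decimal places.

[-3.810, 5.270]

The posterior is symmetric, so the 90% equal-tailed interval is β₀ = 0.73 ± z·2.76 with z = 1.645.
Half-width: 1.645 × 2.76 = 4.540.
0.73 − 4.540 = -3.810; 0.73 + 4.540 = 5.270.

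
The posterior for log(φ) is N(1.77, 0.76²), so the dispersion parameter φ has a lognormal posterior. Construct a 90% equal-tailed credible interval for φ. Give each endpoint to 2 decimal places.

On the log scale the 90% interval is 1.77 ± 1.645 × 0.76 = [0.5199, 3.0201].
Exponentiate: [e^0.5199, e^3.0201] = [1.68, 20.49].

[1.68, 20.49]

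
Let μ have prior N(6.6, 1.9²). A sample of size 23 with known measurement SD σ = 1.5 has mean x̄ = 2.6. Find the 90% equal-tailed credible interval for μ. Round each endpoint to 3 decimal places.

Posterior precision = 1/1.9² + 23/1.5² = 0.2770 + 10.2222 = 10.4992, so posterior SD = 0.3086.
Posterior mean = (6.6/1.9² + 23·2.6/1.5²) / 10.4992 = 2.7055.
Interval: 2.7055 ± 1.645 × 0.3086 → [2.198, 3.213].

[2.198, 3.213]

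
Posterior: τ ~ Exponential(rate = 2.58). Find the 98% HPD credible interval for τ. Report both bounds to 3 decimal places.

[0.000, 1.516]

The exponential density is strictly decreasing on [0, ∞), so the HPD interval is anchored at 0: [0, q] with P(τ ≤ q) = 0.98.
q = −ln(1 − 0.98) / 2.58 = 3.9120 / 2.58 = 1.516.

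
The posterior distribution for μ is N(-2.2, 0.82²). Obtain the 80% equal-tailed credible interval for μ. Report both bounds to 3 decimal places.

The posterior is symmetric, so the 80% equal-tailed interval is μ = -2.2 ± z·0.82 with z = 1.282.
Half-width: 1.282 × 0.82 = 1.051.
-2.2 − 1.051 = -3.251; -2.2 + 1.051 = -1.149.

[-3.251, -1.149]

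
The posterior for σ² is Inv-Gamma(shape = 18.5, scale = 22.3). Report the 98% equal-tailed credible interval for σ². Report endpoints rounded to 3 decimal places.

Inverse-Gamma(18.5, 22.3) quantiles: F⁻¹(0.01) and F⁻¹(0.99).
Equivalently, 1/σ² ~ Gamma(18.5, rate = 22.3); invert its 0.99 and 0.01 quantiles.
Posterior mean ≈ 1.274, SD ≈ 0.314; a Normal approximation gives roughly [0.544, 2.004].
Exact: lower = 0.745; upper = 2.234.

[0.745, 2.234]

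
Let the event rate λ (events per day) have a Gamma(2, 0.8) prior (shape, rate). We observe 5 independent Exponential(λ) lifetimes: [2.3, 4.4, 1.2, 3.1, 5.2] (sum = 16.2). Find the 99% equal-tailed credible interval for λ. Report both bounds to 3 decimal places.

Posterior: Gamma(2+5, 0.8+16.2) = Gamma(7, 17.0) (shape, rate).
Equal-tailed 99% interval: Gamma(7, 17.0) quantiles at 0.005 and 0.995.
Posterior mean ≈ 0.412, SD ≈ 0.156; a Normal approximation gives roughly [0.011, 0.813].
Exact: lower = 0.120; upper = 0.921.

[0.120, 0.921]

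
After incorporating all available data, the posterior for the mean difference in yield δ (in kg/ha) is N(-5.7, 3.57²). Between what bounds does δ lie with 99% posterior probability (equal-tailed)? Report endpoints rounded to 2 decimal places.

[-14.90, 3.50]

The posterior is symmetric, so the 99% equal-tailed interval is δ = -5.7 ± z·3.57 with z = 2.576.
Half-width: 2.576 × 3.57 = 9.20.
-5.7 − 9.20 = -14.90; -5.7 + 9.20 = 3.50.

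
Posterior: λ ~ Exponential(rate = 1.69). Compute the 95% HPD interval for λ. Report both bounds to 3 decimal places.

The exponential density is strictly decreasing on [0, ∞), so the HPD interval is anchored at 0: [0, q] with P(λ ≤ q) = 0.95.
q = −ln(1 − 0.95) / 1.69 = 2.9957 / 1.69 = 1.773.

[0.000, 1.773]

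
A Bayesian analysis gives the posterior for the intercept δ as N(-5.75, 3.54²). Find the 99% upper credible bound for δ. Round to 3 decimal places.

2.485

Need U with P(δ ≤ U) = 0.99: U = -5.75 + z_{0.01}·3.54.
z = 2.326; U = -5.75 + 2.326 × 3.54 = 2.485.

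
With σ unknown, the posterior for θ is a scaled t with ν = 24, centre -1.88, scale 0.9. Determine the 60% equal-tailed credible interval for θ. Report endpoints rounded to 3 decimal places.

The t_24 distribution is symmetric; the 60% interval is -1.88 ± t·0.9 with t_{0.8,24} = 0.857.
Half-width: 0.857 × 0.9 = 0.771.
-1.88 − 0.771 = -2.651; -1.88 + 0.771 = -1.109.

[-2.651, -1.109]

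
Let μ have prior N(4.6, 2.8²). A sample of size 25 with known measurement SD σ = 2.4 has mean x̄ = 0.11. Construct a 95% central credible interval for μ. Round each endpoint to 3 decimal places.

[-0.689, 1.165]

Posterior precision = 1/2.8² + 25/2.4² = 0.1276 + 4.3403 = 4.4678, so posterior SD = 0.4731.
Posterior mean = (4.6/2.8² + 25·0.11/2.4²) / 4.4678 = 0.2382.
Interval: 0.2382 ± 1.960 × 0.4731 → [-0.689, 1.165].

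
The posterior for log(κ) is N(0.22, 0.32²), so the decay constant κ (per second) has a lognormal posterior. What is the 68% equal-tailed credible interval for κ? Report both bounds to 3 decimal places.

On the log scale the 68% interval is 0.22 ± 0.994 × 0.32 = [-0.0982, 0.5382].
Exponentiate: [e^-0.0982, e^0.5382] = [0.906, 1.713].

[0.906, 1.713]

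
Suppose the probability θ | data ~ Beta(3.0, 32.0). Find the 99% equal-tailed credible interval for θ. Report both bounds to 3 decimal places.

Posterior: Beta(3.0, 32.0).
Equal-tailed 99% interval: the 0.005 and 0.995 quantiles of Beta(3.0, 32.0).
Posterior mean ≈ 0.086, SD ≈ 0.047; a Normal approximation gives roughly [-0.034, 0.206].
Exact: F⁻¹(0.005) = 0.010; F⁻¹(0.995) = 0.245.

[0.010, 0.245]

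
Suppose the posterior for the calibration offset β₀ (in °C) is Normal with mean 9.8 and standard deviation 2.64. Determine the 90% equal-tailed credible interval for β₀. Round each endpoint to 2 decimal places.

The posterior is symmetric, so the 90% equal-tailed interval is β₀ = 9.8 ± z·2.64 with z = 1.645.
Half-width: 1.645 × 2.64 = 4.34.
9.8 − 4.34 = 5.46; 9.8 + 4.34 = 14.14.

[5.46, 14.14]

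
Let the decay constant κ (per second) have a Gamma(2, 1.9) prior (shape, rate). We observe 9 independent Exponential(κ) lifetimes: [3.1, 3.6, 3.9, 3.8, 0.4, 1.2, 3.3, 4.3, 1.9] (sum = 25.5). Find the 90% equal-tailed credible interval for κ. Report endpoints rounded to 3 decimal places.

Posterior: Gamma(2+9, 1.9+25.5) = Gamma(11, 27.4) (shape, rate).
Equal-tailed 90% interval: Gamma(11, 27.4) quantiles at 0.05 and 0.95.
Posterior mean ≈ 0.401, SD ≈ 0.121; a Normal approximation gives roughly [0.202, 0.601].
Exact: lower = 0.225; upper = 0.619.

[0.225, 0.619]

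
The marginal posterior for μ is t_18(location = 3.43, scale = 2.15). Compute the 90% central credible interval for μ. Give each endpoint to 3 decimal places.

The t_18 distribution is symmetric; the 90% interval is 3.43 ± t·2.15 with t_{0.95,18} = 1.734.
Half-width: 1.734 × 2.15 = 3.728.
3.43 − 3.728 = -0.298; 3.43 + 3.728 = 7.158.

[-0.298, 7.158]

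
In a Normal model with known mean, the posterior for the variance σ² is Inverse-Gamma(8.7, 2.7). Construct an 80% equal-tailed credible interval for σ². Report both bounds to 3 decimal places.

Inverse-Gamma(8.7, 2.7) quantiles: F⁻¹(0.1) and F⁻¹(0.9).
Equivalently, 1/σ² ~ Gamma(8.7, rate = 2.7); invert its 0.9 and 0.1 quantiles.
Posterior mean ≈ 0.351, SD ≈ 0.135; a Normal approximation gives roughly [0.177, 0.524].
Exact: lower = 0.214; upper = 0.519.

[0.214, 0.519]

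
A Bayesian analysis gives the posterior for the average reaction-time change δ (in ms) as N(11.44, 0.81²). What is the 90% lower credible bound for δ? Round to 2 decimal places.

10.40

Need L with P(δ ≥ L) = 0.90: L = 11.44 − z_{0.1}·0.81.
z = 1.282; L = 11.44 − 1.282 × 0.81 = 10.40.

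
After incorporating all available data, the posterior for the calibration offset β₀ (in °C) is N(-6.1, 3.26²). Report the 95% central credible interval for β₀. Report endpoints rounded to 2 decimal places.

The posterior is symmetric, so the 95% equal-tailed interval is β₀ = -6.1 ± z·3.26 with z = 1.960.
Half-width: 1.960 × 3.26 = 6.39.
-6.1 − 6.39 = -12.49; -6.1 + 6.39 = 0.29.

[-12.49, 0.29]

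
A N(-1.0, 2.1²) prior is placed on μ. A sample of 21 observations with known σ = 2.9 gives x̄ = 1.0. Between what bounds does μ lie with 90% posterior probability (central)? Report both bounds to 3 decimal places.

[-0.163, 1.830]

Posterior precision = 1/2.1² + 21/2.9² = 0.2268 + 2.4970 = 2.7238, so posterior SD = 0.6059.
Posterior mean = (-1.0/2.1² + 21·1.0/2.9²) / 2.7238 = 0.8335.
Interval: 0.8335 ± 1.645 × 0.6059 → [-0.163, 1.830].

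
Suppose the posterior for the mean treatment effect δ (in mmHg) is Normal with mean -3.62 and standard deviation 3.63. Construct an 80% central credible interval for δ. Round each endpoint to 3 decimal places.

[-8.272, 1.032]

The posterior is symmetric, so the 80% equal-tailed interval is δ = -3.62 ± z·3.63 with z = 1.282.
Half-width: 1.282 × 3.63 = 4.652.
-3.62 − 4.652 = -8.272; -3.62 + 4.652 = 1.032.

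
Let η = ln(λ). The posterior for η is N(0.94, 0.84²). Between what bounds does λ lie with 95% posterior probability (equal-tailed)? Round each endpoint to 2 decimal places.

[0.49, 13.28]

On the log scale the 95% interval is 0.94 ± 1.960 × 0.84 = [-0.7064, 2.5864].
Exponentiate: [e^-0.7064, e^2.5864] = [0.49, 13.28].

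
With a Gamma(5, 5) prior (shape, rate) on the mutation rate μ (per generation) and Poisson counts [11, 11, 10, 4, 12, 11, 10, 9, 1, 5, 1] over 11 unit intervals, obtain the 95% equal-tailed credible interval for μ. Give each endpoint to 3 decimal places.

[4.523, 6.845]

Posterior: Gamma(5+85, 5+11) = Gamma(90, 16) (shape, rate).
Equal-tailed 95% interval: Gamma(90, 16) quantiles at 0.025 and 0.975.
Posterior mean ≈ 5.625, SD ≈ 0.593; a Normal approximation gives roughly [4.463, 6.787].
Exact: lower = 4.523; upper = 6.845.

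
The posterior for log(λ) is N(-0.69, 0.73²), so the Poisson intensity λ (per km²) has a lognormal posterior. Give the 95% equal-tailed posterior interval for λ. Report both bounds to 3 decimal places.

[0.120, 2.098]

On the log scale the 95% interval is -0.69 ± 1.960 × 0.73 = [-2.1208, 0.7408].
Exponentiate: [e^-2.1208, e^0.7408] = [0.120, 2.098].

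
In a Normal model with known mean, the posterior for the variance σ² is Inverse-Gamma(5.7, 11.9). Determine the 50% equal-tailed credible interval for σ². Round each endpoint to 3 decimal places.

[1.681, 3.003]

Inverse-Gamma(5.7, 11.9) quantiles: F⁻¹(0.25) and F⁻¹(0.75).
Equivalently, 1/σ² ~ Gamma(5.7, rate = 11.9); invert its 0.75 and 0.25 quantiles.
Posterior mean ≈ 2.532, SD ≈ 1.316; a Normal approximation gives roughly [1.644, 3.420].
Exact: lower = 1.681; upper = 3.003.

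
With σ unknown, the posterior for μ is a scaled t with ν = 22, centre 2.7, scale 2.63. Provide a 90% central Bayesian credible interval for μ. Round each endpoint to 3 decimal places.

The t_22 distribution is symmetric; the 90% interval is 2.7 ± t·2.63 with t_{0.95,22} = 1.717.
Half-width: 1.717 × 2.63 = 4.516.
2.7 − 4.516 = -1.816; 2.7 + 4.516 = 7.216.

[-1.816, 7.216]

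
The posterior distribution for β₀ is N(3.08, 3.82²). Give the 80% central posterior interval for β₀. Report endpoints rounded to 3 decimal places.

The posterior is symmetric, so the 80% equal-tailed interval is β₀ = 3.08 ± z·3.82 with z = 1.282.
Half-width: 1.282 × 3.82 = 4.896.
3.08 − 4.896 = -1.816; 3.08 + 4.896 = 7.976.

[-1.816, 7.976]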